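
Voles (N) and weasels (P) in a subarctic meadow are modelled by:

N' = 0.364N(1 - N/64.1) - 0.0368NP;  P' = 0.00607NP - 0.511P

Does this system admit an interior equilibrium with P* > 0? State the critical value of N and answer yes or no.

The predator equation gives dP/dt > 0 only when N > 0.511/0.00607 = 84.2.
Without the predator, N → K = 64.1. Since 64.1 < 84.2, the predator cannot invade.

Threshold N = 84.2; K < 84.2, so no, the predator goes extinct.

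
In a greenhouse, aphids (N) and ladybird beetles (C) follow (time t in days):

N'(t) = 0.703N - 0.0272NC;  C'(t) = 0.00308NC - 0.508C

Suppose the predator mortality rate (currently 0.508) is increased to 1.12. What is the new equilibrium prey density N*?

At the interior fixed point, setting dC/dt = 0 with C > 0 fixes N* = (predator death rate)/(NC coefficient) — independent of the other coefficients.
With the change, N* = 1.12/0.00308 = 364; it rises from 165.

N* ≈ 364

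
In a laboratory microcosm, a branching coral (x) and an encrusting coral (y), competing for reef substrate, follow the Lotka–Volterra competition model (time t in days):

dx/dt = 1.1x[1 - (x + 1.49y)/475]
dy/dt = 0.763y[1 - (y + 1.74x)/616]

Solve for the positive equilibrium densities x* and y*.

Setting both brackets to zero gives the nullclines x + 1.49y = 475 and 1.74x + y = 616.
Substituting y = 616 - 1.74x into the first: x(1 - 1.49·1.74) = 475 - 1.49·616.
So x* = -443/-1.59 = 278, and then y* = 616 - 1.74·278 = 132.

x* ≈ 278, y* ≈ 132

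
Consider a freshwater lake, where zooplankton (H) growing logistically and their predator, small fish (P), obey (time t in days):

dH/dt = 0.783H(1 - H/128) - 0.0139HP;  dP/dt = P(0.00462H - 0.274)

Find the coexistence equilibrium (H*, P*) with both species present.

From dP/dt = 0 with P > 0: 0.00462H* = 0.274, so H* = 59.3.
Substitute into dH/dt = 0: 0.783(1 - 59.3/128) = 0.0139P*.
The bracket is 0.537, giving P* = 0.42/0.0139 = 30.2.

H* ≈ 59.3, P* ≈ 30.2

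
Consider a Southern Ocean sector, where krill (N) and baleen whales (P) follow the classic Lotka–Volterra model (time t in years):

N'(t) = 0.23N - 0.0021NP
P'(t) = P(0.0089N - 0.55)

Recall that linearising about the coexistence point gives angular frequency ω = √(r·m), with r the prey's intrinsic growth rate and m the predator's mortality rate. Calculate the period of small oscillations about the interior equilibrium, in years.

Here r = 0.23 and m = 0.55, so r·m = 0.127.
ω = √0.127 = 0.356 per year, hence T = 2π/ω ≈ 17.7 years.

T ≈ 17.7 years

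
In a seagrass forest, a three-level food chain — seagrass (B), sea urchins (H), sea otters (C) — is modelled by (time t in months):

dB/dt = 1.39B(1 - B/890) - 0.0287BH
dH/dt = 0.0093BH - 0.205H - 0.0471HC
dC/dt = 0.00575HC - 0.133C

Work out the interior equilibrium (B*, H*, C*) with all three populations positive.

B* ≈ 465, H* ≈ 23.1, C* ≈ 87.5

From dC/dt = 0: 0.00575H* = 0.133, so H* = 23.1.
From dB/dt = 0: 1.39(1 - B*/890) = 0.0287·23.1, giving B* = 890·(1 - 0.478) = 465.
From dH/dt = 0: 0.0093·465 - 0.205 = 0.0471C*, so C* = 4.12/0.0471 = 87.5.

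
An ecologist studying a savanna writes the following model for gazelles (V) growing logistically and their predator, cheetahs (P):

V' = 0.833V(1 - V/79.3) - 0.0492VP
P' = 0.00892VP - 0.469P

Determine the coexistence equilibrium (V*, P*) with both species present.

V* ≈ 52.6, P* ≈ 5.71

From dP/dt = 0 with P > 0: 0.00892V* = 0.469, so V* = 52.6.
Substitute into dV/dt = 0: 0.833(1 - 52.6/79.3) = 0.0492P*.
The bracket is 0.337, giving P* = 0.281/0.0492 = 5.71.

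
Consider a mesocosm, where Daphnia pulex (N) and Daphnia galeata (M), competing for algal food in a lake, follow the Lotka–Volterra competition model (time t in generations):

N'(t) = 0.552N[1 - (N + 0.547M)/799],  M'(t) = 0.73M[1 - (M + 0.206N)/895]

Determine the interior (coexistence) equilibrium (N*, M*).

Setting both brackets to zero gives the nullclines N + 0.547M = 799 and 0.206N + M = 895.
Substituting M = 895 - 0.206N into the first: N(1 - 0.547·0.206) = 799 - 0.547·895.
So N* = 309/0.887 = 349, and then M* = 895 - 0.206·349 = 823.

N* ≈ 349, M* ≈ 823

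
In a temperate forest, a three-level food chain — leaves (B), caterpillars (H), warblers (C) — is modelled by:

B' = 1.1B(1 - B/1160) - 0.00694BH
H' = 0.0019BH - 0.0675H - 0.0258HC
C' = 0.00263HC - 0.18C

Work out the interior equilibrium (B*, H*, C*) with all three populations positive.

B* ≈ 659, H* ≈ 68.4, C* ≈ 45.9

From dC/dt = 0: 0.00263H* = 0.18, so H* = 68.4.
From dB/dt = 0: 1.1(1 - B*/1160) = 0.00694·68.4, giving B* = 1160·(1 - 0.432) = 659.
From dH/dt = 0: 0.0019·659 - 0.0675 = 0.0258C*, so C* = 1.18/0.0258 = 45.9.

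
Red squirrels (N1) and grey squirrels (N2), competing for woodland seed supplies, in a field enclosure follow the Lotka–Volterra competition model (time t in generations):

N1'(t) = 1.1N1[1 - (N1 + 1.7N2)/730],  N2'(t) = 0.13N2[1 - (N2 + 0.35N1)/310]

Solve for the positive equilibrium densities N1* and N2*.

N1* ≈ 501, N2* ≈ 135

Setting both brackets to zero gives the nullclines N1 + 1.7N2 = 730 and 0.35N1 + N2 = 310.
Substituting N2 = 310 - 0.35N1 into the first: N1(1 - 1.7·0.35) = 730 - 1.7·310.
So N1* = 203/0.405 = 501, and then N2* = 310 - 0.35·501 = 135.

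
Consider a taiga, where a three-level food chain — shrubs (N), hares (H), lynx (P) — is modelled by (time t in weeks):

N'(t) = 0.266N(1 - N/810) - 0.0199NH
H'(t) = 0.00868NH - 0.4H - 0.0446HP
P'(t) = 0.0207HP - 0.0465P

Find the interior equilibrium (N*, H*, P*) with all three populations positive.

N* ≈ 674, H* ≈ 2.25, P* ≈ 122

From dP/dt = 0: 0.0207H* = 0.0465, so H* = 2.25.
From dN/dt = 0: 0.266(1 - N*/810) = 0.0199·2.25, giving N* = 810·(1 - 0.168) = 674.
From dH/dt = 0: 0.00868·674 - 0.4 = 0.0446P*, so P* = 5.45/0.0446 = 122.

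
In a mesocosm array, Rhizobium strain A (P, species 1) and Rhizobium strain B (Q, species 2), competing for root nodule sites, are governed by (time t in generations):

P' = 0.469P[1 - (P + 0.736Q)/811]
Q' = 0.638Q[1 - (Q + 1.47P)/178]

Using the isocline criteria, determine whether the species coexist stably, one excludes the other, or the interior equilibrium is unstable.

Compare the nullcline intercepts: K1/α12 = 811/0.736 = 1100 > K2 = 178; K2/α21 = 178/1.47 = 121 < K1 = 811.
Since the inequalities point opposite ways, species 1 can invade but species 2 cannot.

species 1 excludes species 2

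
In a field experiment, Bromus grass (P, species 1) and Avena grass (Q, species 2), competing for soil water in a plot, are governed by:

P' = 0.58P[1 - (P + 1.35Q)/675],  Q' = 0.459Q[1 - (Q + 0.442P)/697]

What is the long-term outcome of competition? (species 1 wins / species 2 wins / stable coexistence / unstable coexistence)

Compare the nullcline intercepts: K1/α12 = 675/1.35 = 500 < K2 = 697; K2/α21 = 697/0.442 = 1580 > K1 = 675.
Since the inequalities point opposite ways, species 2 can invade but species 1 cannot.

species 2 excludes species 1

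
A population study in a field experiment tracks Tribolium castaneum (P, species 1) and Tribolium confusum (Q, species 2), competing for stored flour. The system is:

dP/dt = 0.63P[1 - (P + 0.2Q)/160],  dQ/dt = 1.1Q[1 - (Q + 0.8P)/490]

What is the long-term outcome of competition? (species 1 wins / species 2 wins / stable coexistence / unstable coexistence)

stable coexistence

Compare the nullcline intercepts: K1/α12 = 160/0.2 = 800 > K2 = 490; K2/α21 = 490/0.8 = 612 > K1 = 160.
Since both inequalities hold, each species can invade when rare, so the interior equilibrium is stable.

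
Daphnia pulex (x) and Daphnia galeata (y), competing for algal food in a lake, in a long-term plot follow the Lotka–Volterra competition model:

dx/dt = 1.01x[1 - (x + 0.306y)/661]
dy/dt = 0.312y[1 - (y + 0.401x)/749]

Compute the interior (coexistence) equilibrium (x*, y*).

Setting both brackets to zero gives the nullclines x + 0.306y = 661 and 0.401x + y = 749.
Substituting y = 749 - 0.401x into the first: x(1 - 0.306·0.401) = 661 - 0.306·749.
So x* = 432/0.877 = 492, and then y* = 749 - 0.401·492 = 552.

x* ≈ 492, y* ≈ 552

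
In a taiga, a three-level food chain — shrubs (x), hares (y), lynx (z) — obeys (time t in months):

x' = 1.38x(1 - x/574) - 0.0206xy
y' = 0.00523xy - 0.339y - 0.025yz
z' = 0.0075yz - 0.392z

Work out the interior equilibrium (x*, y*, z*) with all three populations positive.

From dz/dt = 0: 0.0075y* = 0.392, so y* = 52.3.
From dx/dt = 0: 1.38(1 - x*/574) = 0.0206·52.3, giving x* = 574·(1 - 0.78) = 126.
From dy/dt = 0: 0.00523·126 - 0.339 = 0.025z*, so z* = 0.321/0.025 = 12.8.

x* ≈ 126, y* ≈ 52.3, z* ≈ 12.8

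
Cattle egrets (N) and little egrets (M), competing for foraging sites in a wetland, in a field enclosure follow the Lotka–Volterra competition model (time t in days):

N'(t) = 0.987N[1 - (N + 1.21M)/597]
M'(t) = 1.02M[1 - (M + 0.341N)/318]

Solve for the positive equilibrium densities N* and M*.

Setting both brackets to zero gives the nullclines N + 1.21M = 597 and 0.341N + M = 318.
Substituting M = 318 - 0.341N into the first: N(1 - 1.21·0.341) = 597 - 1.21·318.
So N* = 212/0.587 = 361, and then M* = 318 - 0.341·361 = 195.

N* ≈ 361, M* ≈ 195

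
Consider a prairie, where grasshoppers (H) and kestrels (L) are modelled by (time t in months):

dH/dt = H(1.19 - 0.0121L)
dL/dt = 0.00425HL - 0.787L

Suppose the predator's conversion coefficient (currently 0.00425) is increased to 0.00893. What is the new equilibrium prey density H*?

At the interior fixed point, setting dL/dt = 0 with L > 0 fixes H* = (predator death rate)/(HL coefficient) — independent of the other coefficients.
With the change, H* = 0.787/0.00893 = 88.1; it falls from 185.

H* ≈ 88.1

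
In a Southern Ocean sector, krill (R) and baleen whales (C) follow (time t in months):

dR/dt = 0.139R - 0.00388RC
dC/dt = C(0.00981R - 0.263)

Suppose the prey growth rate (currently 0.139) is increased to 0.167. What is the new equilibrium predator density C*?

C* ≈ 43

At the interior fixed point, setting dR/dt = 0 with R > 0 fixes C* = (prey growth rate)/(RC coefficient) — independent of the other coefficients.
With the change, C* = 0.167/0.00388 = 43; it rises from 35.8.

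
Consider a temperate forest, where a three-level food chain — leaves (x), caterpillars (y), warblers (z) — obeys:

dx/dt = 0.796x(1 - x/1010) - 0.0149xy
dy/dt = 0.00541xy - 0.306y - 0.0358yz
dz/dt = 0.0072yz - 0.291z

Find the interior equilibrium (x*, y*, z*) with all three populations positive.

From dz/dt = 0: 0.0072y* = 0.291, so y* = 40.4.
From dx/dt = 0: 0.796(1 - x*/1010) = 0.0149·40.4, giving x* = 1010·(1 - 0.757) = 246.
From dy/dt = 0: 0.00541·246 - 0.306 = 0.0358z*, so z* = 1.02/0.0358 = 28.6.

x* ≈ 246, y* ≈ 40.4, z* ≈ 28.6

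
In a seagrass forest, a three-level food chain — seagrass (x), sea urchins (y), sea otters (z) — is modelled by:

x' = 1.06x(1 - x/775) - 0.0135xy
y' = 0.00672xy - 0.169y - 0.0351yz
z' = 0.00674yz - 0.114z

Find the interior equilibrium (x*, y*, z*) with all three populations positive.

From dz/dt = 0: 0.00674y* = 0.114, so y* = 16.9.
From dx/dt = 0: 1.06(1 - x*/775) = 0.0135·16.9, giving x* = 775·(1 - 0.215) = 608.
From dy/dt = 0: 0.00672·608 - 0.169 = 0.0351z*, so z* = 3.92/0.0351 = 112.

x* ≈ 608, y* ≈ 16.9, z* ≈ 112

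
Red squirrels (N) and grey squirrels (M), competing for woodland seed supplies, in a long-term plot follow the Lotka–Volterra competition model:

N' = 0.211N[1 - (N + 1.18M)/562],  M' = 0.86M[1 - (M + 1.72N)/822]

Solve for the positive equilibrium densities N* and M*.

N* ≈ 396, M* ≈ 140

Setting both brackets to zero gives the nullclines N + 1.18M = 562 and 1.72N + M = 822.
Substituting M = 822 - 1.72N into the first: N(1 - 1.18·1.72) = 562 - 1.18·822.
So N* = -408/-1.03 = 396, and then M* = 822 - 1.72·396 = 140.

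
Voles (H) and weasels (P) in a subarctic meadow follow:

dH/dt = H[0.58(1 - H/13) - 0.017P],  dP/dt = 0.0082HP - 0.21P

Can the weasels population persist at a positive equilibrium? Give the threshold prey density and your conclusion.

The predator equation gives dP/dt > 0 only when H > 0.21/0.0082 = 25.6.
Without the predator, H → K = 13. Since 13 < 25.6, the predator cannot invade.

Threshold H = 25.6; K < 25.6, so no, the predator goes extinct.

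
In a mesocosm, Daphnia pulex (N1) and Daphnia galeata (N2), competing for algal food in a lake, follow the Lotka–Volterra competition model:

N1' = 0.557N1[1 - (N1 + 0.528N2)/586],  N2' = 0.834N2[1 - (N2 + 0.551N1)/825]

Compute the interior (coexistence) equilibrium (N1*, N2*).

N1* ≈ 212, N2* ≈ 708

Setting both brackets to zero gives the nullclines N1 + 0.528N2 = 586 and 0.551N1 + N2 = 825.
Substituting N2 = 825 - 0.551N1 into the first: N1(1 - 0.528·0.551) = 586 - 0.528·825.
So N1* = 150/0.709 = 212, and then N2* = 825 - 0.551·212 = 708.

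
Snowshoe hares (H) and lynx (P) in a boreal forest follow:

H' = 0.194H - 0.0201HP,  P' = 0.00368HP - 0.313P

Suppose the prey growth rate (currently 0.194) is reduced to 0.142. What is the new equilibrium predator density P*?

P* ≈ 7.06

At the interior fixed point, setting dH/dt = 0 with H > 0 fixes P* = (prey growth rate)/(HP coefficient) — independent of the other coefficients.
With the change, P* = 0.142/0.0201 = 7.06; it falls from 9.65.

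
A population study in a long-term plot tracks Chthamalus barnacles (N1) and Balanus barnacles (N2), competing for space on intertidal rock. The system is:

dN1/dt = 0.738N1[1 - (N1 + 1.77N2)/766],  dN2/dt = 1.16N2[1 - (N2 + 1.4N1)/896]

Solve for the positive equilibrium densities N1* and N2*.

N1* ≈ 555, N2* ≈ 119

Setting both brackets to zero gives the nullclines N1 + 1.77N2 = 766 and 1.4N1 + N2 = 896.
Substituting N2 = 896 - 1.4N1 into the first: N1(1 - 1.77·1.4) = 766 - 1.77·896.
So N1* = -820/-1.48 = 555, and then N2* = 896 - 1.4·555 = 119.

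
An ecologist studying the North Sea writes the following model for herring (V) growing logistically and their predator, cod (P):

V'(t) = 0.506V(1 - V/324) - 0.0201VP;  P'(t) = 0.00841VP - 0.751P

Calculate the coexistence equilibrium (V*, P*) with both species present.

From dP/dt = 0 with P > 0: 0.00841V* = 0.751, so V* = 89.3.
Substitute into dV/dt = 0: 0.506(1 - 89.3/324) = 0.0201P*.
The bracket is 0.724, giving P* = 0.367/0.0201 = 18.2.

V* ≈ 89.3, P* ≈ 18.2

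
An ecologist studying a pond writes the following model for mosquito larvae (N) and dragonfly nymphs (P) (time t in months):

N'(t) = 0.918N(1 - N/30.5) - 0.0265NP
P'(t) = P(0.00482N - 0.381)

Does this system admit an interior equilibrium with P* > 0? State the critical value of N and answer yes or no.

The predator equation gives dP/dt > 0 only when N > 0.381/0.00482 = 79.
Without the predator, N → K = 30.5. Since 30.5 < 79, the predator cannot invade.

Threshold N = 79; K < 79, so no, the predator goes extinct.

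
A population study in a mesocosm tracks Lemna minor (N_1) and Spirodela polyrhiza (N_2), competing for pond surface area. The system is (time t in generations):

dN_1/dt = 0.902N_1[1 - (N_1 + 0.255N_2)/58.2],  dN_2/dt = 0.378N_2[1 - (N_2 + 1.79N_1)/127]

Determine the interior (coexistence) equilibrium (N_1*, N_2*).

Setting both brackets to zero gives the nullclines N_1 + 0.255N_2 = 58.2 and 1.79N_1 + N_2 = 127.
Substituting N_2 = 127 - 1.79N_1 into the first: N_1(1 - 0.255·1.79) = 58.2 - 0.255·127.
So N_1* = 25.8/0.544 = 47.5, and then N_2* = 127 - 1.79·47.5 = 42.

N_1* ≈ 47.5, N_2* ≈ 42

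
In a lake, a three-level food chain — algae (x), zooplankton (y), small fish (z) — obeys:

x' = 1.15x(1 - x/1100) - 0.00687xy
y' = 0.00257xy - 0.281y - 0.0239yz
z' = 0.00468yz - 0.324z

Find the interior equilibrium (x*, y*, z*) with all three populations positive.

From dz/dt = 0: 0.00468y* = 0.324, so y* = 69.2.
From dx/dt = 0: 1.15(1 - x*/1100) = 0.00687·69.2, giving x* = 1100·(1 - 0.414) = 645.
From dy/dt = 0: 0.00257·645 - 0.281 = 0.0239z*, so z* = 1.38/0.0239 = 57.6.

x* ≈ 645, y* ≈ 69.2, z* ≈ 57.6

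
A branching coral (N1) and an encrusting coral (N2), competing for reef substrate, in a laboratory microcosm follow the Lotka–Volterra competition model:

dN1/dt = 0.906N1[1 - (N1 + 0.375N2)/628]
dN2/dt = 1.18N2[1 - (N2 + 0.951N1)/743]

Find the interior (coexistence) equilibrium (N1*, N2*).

Setting both brackets to zero gives the nullclines N1 + 0.375N2 = 628 and 0.951N1 + N2 = 743.
Substituting N2 = 743 - 0.951N1 into the first: N1(1 - 0.375·0.951) = 628 - 0.375·743.
So N1* = 349/0.643 = 543, and then N2* = 743 - 0.951·543 = 227.

N1* ≈ 543, N2* ≈ 227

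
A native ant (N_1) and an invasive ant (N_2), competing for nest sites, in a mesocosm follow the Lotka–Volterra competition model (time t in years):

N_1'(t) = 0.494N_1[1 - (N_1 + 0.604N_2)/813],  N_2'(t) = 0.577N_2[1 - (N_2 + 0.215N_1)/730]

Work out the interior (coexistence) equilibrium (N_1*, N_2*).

Setting both brackets to zero gives the nullclines N_1 + 0.604N_2 = 813 and 0.215N_1 + N_2 = 730.
Substituting N_2 = 730 - 0.215N_1 into the first: N_1(1 - 0.604·0.215) = 813 - 0.604·730.
So N_1* = 372/0.87 = 428, and then N_2* = 730 - 0.215·428 = 638.

N_1* ≈ 428, N_2* ≈ 638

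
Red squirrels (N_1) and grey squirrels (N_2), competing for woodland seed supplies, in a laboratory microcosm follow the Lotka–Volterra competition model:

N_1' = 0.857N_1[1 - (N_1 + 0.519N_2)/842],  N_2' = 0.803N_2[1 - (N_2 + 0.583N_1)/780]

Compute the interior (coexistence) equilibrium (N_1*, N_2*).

N_1* ≈ 627, N_2* ≈ 415

Setting both brackets to zero gives the nullclines N_1 + 0.519N_2 = 842 and 0.583N_1 + N_2 = 780.
Substituting N_2 = 780 - 0.583N_1 into the first: N_1(1 - 0.519·0.583) = 842 - 0.519·780.
So N_1* = 437/0.697 = 627, and then N_2* = 780 - 0.583·627 = 415.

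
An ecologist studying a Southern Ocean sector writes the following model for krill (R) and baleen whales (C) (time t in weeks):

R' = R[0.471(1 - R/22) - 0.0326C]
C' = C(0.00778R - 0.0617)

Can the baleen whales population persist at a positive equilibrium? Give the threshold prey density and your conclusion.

Threshold R = 7.93; K > 7.93, so yes, the predator persists.

The predator equation gives dC/dt > 0 only when R > 0.0617/0.00778 = 7.93.
Without the predator, R → K = 22. Since 22 > 7.93, the predator can invade and persist.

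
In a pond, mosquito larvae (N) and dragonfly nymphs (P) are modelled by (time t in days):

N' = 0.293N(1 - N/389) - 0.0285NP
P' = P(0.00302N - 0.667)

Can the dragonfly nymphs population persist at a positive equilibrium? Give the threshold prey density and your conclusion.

Threshold N = 221; K > 221, so yes, the predator persists.

The predator equation gives dP/dt > 0 only when N > 0.667/0.00302 = 221.
Without the predator, N → K = 389. Since 389 > 221, the predator can invade and persist.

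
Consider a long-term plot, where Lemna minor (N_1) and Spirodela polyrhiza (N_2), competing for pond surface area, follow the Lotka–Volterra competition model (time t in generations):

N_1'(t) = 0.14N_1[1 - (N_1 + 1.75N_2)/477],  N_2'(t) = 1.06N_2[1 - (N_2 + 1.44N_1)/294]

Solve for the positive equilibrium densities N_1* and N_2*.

N_1* ≈ 24.7, N_2* ≈ 258

Setting both brackets to zero gives the nullclines N_1 + 1.75N_2 = 477 and 1.44N_1 + N_2 = 294.
Substituting N_2 = 294 - 1.44N_1 into the first: N_1(1 - 1.75·1.44) = 477 - 1.75·294.
So N_1* = -37.5/-1.52 = 24.7, and then N_2* = 294 - 1.44·24.7 = 258.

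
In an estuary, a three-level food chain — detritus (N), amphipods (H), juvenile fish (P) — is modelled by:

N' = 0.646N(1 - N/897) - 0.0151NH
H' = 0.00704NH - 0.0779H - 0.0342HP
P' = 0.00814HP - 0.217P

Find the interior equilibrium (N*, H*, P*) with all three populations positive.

From dP/dt = 0: 0.00814H* = 0.217, so H* = 26.7.
From dN/dt = 0: 0.646(1 - N*/897) = 0.0151·26.7, giving N* = 897·(1 - 0.623) = 338.
From dH/dt = 0: 0.00704·338 - 0.0779 = 0.0342P*, so P* = 2.3/0.0342 = 67.3.

N* ≈ 338, H* ≈ 26.7, P* ≈ 67.3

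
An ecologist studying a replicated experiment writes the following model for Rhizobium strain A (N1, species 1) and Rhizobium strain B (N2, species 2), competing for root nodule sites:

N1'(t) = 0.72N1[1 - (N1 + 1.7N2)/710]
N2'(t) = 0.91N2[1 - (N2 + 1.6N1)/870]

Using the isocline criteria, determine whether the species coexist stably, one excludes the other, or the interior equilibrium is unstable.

Compare the nullcline intercepts: K1/α12 = 710/1.7 = 418 < K2 = 870; K2/α21 = 870/1.6 = 544 < K1 = 710.
Since both are reversed, neither can invade when rare; the interior point is a saddle.

unstable coexistence (outcome depends on initial conditions)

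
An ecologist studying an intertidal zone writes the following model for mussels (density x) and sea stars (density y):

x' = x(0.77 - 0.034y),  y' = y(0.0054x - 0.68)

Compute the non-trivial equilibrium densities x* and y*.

x* ≈ 126, y* ≈ 22.6

Set dy/dt = 0 with y > 0: 0.0054x - 0.68 = 0, so x* = 0.68/0.0054 = 126.
Set dx/dt = 0 with x > 0: 0.77 - 0.034y = 0, so y* = 0.77/0.034 = 22.6.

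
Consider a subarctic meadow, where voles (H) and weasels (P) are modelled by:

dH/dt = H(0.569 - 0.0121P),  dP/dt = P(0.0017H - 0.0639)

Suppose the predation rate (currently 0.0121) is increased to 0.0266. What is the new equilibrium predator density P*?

At the interior fixed point, setting dH/dt = 0 with H > 0 fixes P* = (prey growth rate)/(HP coefficient) — independent of the other coefficients.
With the change, P* = 0.569/0.0266 = 21.4; it falls from 47.

P* ≈ 21.4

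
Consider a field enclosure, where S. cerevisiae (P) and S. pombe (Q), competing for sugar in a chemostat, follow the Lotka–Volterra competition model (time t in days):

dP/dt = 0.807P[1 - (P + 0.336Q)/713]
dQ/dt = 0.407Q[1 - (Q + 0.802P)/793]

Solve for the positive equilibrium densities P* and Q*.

P* ≈ 611, Q* ≈ 303

Setting both brackets to zero gives the nullclines P + 0.336Q = 713 and 0.802P + Q = 793.
Substituting Q = 793 - 0.802P into the first: P(1 - 0.336·0.802) = 713 - 0.336·793.
So P* = 447/0.731 = 611, and then Q* = 793 - 0.802·611 = 303.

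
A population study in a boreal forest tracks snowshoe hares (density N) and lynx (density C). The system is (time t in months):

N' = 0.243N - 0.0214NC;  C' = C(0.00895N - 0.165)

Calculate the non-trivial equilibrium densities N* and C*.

Set dC/dt = 0 with C > 0: 0.00895N - 0.165 = 0, so N* = 0.165/0.00895 = 18.4.
Set dN/dt = 0 with N > 0: 0.243 - 0.0214C = 0, so C* = 0.243/0.0214 = 11.4.

N* ≈ 18.4, C* ≈ 11.4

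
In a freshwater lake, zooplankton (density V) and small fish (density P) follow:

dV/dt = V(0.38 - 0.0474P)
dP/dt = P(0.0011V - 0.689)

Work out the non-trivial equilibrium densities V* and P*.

Set dP/dt = 0 with P > 0: 0.0011V - 0.689 = 0, so V* = 0.689/0.0011 = 626.
Set dV/dt = 0 with V > 0: 0.38 - 0.0474P = 0, so P* = 0.38/0.0474 = 8.02.

V* ≈ 626, P* ≈ 8.02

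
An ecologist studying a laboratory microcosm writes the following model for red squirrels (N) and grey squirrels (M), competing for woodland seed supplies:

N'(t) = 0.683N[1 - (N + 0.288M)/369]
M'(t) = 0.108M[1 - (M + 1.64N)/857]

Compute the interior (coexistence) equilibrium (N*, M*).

N* ≈ 232, M* ≈ 477

Setting both brackets to zero gives the nullclines N + 0.288M = 369 and 1.64N + M = 857.
Substituting M = 857 - 1.64N into the first: N(1 - 0.288·1.64) = 369 - 0.288·857.
So N* = 122/0.528 = 232, and then M* = 857 - 1.64·232 = 477.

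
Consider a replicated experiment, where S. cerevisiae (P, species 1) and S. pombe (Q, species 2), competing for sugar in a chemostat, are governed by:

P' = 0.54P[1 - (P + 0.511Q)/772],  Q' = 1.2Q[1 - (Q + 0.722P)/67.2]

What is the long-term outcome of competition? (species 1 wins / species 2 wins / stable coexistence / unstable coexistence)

species 1 excludes species 2

Compare the nullcline intercepts: K1/α12 = 772/0.511 = 1510 > K2 = 67.2; K2/α21 = 67.2/0.722 = 93.1 < K1 = 772.
Since the inequalities point opposite ways, species 1 can invade but species 2 cannot.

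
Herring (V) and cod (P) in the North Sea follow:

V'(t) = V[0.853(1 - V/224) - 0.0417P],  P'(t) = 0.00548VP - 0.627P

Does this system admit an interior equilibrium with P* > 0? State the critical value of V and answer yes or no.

The predator equation gives dP/dt > 0 only when V > 0.627/0.00548 = 114.
Without the predator, V → K = 224. Since 224 > 114, the predator can invade and persist.

Threshold V = 114; K > 114, so yes, the predator persists.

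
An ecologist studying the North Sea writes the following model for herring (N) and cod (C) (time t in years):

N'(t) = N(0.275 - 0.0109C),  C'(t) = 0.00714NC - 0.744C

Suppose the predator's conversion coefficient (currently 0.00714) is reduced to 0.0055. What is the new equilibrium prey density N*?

At the interior fixed point, setting dC/dt = 0 with C > 0 fixes N* = (predator death rate)/(NC coefficient) — independent of the other coefficients.
With the change, N* = 0.744/0.0055 = 135; it rises from 104.

N* ≈ 135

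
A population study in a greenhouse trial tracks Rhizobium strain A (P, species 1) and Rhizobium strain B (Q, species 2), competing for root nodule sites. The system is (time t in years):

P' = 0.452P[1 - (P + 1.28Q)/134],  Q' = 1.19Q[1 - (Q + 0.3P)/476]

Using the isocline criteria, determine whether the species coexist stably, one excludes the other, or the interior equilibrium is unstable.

species 2 excludes species 1

Compare the nullcline intercepts: K1/α12 = 134/1.28 = 105 < K2 = 476; K2/α21 = 476/0.3 = 1590 > K1 = 134.
Since the inequalities point opposite ways, species 2 can invade but species 1 cannot.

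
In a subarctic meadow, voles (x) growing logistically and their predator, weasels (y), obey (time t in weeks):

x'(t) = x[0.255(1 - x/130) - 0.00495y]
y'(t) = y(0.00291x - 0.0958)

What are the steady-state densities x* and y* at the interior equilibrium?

From dy/dt = 0 with y > 0: 0.00291x* = 0.0958, so x* = 32.9.
Substitute into dx/dt = 0: 0.255(1 - 32.9/130) = 0.00495y*.
The bracket is 0.747, giving y* = 0.19/0.00495 = 38.5.

x* ≈ 32.9, y* ≈ 38.5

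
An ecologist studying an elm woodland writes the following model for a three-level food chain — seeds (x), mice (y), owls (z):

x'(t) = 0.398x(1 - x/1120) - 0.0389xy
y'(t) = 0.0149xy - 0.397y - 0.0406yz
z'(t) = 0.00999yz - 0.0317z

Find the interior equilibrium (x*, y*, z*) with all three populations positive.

x* ≈ 773, y* ≈ 3.17, z* ≈ 274

From dz/dt = 0: 0.00999y* = 0.0317, so y* = 3.17.
From dx/dt = 0: 0.398(1 - x*/1120) = 0.0389·3.17, giving x* = 1120·(1 - 0.31) = 773.
From dy/dt = 0: 0.0149·773 - 0.397 = 0.0406z*, so z* = 11.1/0.0406 = 274.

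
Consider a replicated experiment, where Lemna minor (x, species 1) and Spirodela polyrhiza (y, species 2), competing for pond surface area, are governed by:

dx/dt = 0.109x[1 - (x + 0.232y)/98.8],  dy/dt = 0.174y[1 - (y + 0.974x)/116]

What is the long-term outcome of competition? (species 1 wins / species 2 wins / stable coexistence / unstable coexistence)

Compare the nullcline intercepts: K1/α12 = 98.8/0.232 = 426 > K2 = 116; K2/α21 = 116/0.974 = 119 > K1 = 98.8.
Since both inequalities hold, each species can invade when rare, so the interior equilibrium is stable.

stable coexistence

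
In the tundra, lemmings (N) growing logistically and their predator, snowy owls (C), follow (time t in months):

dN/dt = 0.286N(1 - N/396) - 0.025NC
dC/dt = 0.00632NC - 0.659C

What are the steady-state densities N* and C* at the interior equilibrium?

N* ≈ 104, C* ≈ 8.43

From dC/dt = 0 with C > 0: 0.00632N* = 0.659, so N* = 104.
Substitute into dN/dt = 0: 0.286(1 - 104/396) = 0.025C*.
The bracket is 0.737, giving C* = 0.211/0.025 = 8.43.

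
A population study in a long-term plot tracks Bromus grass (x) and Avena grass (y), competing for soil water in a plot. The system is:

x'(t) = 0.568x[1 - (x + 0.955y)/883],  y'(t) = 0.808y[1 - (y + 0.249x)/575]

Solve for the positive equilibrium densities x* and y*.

Setting both brackets to zero gives the nullclines x + 0.955y = 883 and 0.249x + y = 575.
Substituting y = 575 - 0.249x into the first: x(1 - 0.955·0.249) = 883 - 0.955·575.
So x* = 334/0.762 = 438, and then y* = 575 - 0.249·438 = 466.

x* ≈ 438, y* ≈ 466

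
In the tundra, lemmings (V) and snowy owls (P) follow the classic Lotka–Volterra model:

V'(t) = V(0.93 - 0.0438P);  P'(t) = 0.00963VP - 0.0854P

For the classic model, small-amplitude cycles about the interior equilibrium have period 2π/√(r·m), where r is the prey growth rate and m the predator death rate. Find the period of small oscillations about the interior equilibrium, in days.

Here r = 0.93 and m = 0.0854, so r·m = 0.0794.
ω = √0.0794 = 0.282 per day, hence T = 2π/ω ≈ 22.3 days.

T ≈ 22.3 days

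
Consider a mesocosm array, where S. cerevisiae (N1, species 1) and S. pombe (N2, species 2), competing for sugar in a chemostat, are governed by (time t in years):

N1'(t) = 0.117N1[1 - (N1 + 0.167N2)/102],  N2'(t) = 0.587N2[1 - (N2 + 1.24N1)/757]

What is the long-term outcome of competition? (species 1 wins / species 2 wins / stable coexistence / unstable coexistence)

Compare the nullcline intercepts: K1/α12 = 102/0.167 = 611 < K2 = 757; K2/α21 = 757/1.24 = 610 > K1 = 102.
Since the inequalities point opposite ways, species 2 can invade but species 1 cannot.

species 2 excludes species 1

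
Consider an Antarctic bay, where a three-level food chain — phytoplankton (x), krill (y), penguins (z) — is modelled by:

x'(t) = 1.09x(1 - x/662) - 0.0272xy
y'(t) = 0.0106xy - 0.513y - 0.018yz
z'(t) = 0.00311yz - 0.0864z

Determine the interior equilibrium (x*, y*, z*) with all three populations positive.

x* ≈ 203, y* ≈ 27.8, z* ≈ 91.1

From dz/dt = 0: 0.00311y* = 0.0864, so y* = 27.8.
From dx/dt = 0: 1.09(1 - x*/662) = 0.0272·27.8, giving x* = 662·(1 - 0.693) = 203.
From dy/dt = 0: 0.0106·203 - 0.513 = 0.018z*, so z* = 1.64/0.018 = 91.1.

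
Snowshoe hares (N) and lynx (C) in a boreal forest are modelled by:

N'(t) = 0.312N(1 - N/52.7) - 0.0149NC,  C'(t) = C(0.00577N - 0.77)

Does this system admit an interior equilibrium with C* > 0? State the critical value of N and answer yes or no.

Threshold N = 133; K < 133, so no, the predator goes extinct.

The predator equation gives dC/dt > 0 only when N > 0.77/0.00577 = 133.
Without the predator, N → K = 52.7. Since 52.7 < 133, the predator cannot invade.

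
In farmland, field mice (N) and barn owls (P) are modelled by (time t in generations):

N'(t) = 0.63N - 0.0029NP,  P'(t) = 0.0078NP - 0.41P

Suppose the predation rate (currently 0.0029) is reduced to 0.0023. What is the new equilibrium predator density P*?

At the interior fixed point, setting dN/dt = 0 with N > 0 fixes P* = (prey growth rate)/(NP coefficient) — independent of the other coefficients.
With the change, P* = 0.63/0.0023 = 274; it rises from 217.

P* ≈ 274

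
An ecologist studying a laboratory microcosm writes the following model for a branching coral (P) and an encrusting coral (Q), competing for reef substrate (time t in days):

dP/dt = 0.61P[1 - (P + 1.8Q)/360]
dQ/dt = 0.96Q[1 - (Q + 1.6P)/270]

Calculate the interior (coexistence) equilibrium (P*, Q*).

P* ≈ 67, Q* ≈ 163

Setting both brackets to zero gives the nullclines P + 1.8Q = 360 and 1.6P + Q = 270.
Substituting Q = 270 - 1.6P into the first: P(1 - 1.8·1.6) = 360 - 1.8·270.
So P* = -126/-1.88 = 67, and then Q* = 270 - 1.6·67 = 163.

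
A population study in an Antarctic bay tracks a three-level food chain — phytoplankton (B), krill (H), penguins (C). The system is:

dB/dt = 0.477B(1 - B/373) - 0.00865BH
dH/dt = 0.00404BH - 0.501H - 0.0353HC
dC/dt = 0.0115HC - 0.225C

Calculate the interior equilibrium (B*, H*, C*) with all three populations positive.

B* ≈ 241, H* ≈ 19.6, C* ≈ 13.4

From dC/dt = 0: 0.0115H* = 0.225, so H* = 19.6.
From dB/dt = 0: 0.477(1 - B*/373) = 0.00865·19.6, giving B* = 373·(1 - 0.355) = 241.
From dH/dt = 0: 0.00404·241 - 0.501 = 0.0353C*, so C* = 0.471/0.0353 = 13.4.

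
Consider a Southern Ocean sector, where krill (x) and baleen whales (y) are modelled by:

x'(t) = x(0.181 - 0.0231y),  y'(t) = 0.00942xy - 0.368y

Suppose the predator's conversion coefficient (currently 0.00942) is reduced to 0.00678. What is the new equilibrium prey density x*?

x* ≈ 54.3

At the interior fixed point, setting dy/dt = 0 with y > 0 fixes x* = (predator death rate)/(xy coefficient) — independent of the other coefficients.
With the change, x* = 0.368/0.00678 = 54.3; it rises from 39.1.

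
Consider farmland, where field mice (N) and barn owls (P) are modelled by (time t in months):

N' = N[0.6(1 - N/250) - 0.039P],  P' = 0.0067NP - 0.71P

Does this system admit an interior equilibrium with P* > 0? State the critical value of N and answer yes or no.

The predator equation gives dP/dt > 0 only when N > 0.71/0.0067 = 106.
Without the predator, N → K = 250. Since 250 > 106, the predator can invade and persist.

Threshold N = 106; K > 106, so yes, the predator persists.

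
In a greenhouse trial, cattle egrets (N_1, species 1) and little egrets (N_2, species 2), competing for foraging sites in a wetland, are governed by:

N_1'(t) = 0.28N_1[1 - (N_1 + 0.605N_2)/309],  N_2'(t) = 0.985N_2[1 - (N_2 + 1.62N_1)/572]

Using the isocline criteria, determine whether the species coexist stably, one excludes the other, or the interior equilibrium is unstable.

Compare the nullcline intercepts: K1/α12 = 309/0.605 = 511 < K2 = 572; K2/α21 = 572/1.62 = 353 > K1 = 309.
Since the inequalities point opposite ways, species 2 can invade but species 1 cannot.

species 2 excludes species 1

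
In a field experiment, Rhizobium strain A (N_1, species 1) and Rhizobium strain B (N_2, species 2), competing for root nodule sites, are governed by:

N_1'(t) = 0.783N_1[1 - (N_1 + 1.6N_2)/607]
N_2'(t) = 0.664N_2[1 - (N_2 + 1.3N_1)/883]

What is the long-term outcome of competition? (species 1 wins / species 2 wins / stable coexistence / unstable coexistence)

species 2 excludes species 1

Compare the nullcline intercepts: K1/α12 = 607/1.6 = 379 < K2 = 883; K2/α21 = 883/1.3 = 679 > K1 = 607.
Since the inequalities point opposite ways, species 2 can invade but species 1 cannot.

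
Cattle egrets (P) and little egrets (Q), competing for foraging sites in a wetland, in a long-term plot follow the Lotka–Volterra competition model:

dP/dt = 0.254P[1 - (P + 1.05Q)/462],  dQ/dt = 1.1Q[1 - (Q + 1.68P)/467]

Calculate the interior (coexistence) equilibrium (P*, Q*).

Setting both brackets to zero gives the nullclines P + 1.05Q = 462 and 1.68P + Q = 467.
Substituting Q = 467 - 1.68P into the first: P(1 - 1.05·1.68) = 462 - 1.05·467.
So P* = -28.4/-0.764 = 37.1, and then Q* = 467 - 1.68·37.1 = 405.

P* ≈ 37.1, Q* ≈ 405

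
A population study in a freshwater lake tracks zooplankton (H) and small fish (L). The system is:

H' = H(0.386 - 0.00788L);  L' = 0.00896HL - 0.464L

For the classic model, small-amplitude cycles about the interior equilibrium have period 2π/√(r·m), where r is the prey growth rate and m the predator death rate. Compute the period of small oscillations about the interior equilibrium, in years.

Here r = 0.386 and m = 0.464, so r·m = 0.179.
ω = √0.179 = 0.423 per year, hence T = 2π/ω ≈ 14.8 years.

T ≈ 14.8 years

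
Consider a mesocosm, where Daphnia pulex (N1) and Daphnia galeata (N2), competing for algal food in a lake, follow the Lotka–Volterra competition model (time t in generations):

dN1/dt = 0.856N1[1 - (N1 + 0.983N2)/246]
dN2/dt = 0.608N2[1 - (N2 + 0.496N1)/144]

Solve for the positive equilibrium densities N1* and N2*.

N1* ≈ 204, N2* ≈ 42.9

Setting both brackets to zero gives the nullclines N1 + 0.983N2 = 246 and 0.496N1 + N2 = 144.
Substituting N2 = 144 - 0.496N1 into the first: N1(1 - 0.983·0.496) = 246 - 0.983·144.
So N1* = 104/0.512 = 204, and then N2* = 144 - 0.496·204 = 42.9.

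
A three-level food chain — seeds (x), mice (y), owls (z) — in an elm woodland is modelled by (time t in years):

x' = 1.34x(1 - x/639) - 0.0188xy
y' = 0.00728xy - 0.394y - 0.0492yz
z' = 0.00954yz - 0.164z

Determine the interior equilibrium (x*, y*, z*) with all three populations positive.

From dz/dt = 0: 0.00954y* = 0.164, so y* = 17.2.
From dx/dt = 0: 1.34(1 - x*/639) = 0.0188·17.2, giving x* = 639·(1 - 0.241) = 485.
From dy/dt = 0: 0.00728·485 - 0.394 = 0.0492z*, so z* = 3.14/0.0492 = 63.7.

x* ≈ 485, y* ≈ 17.2, z* ≈ 63.7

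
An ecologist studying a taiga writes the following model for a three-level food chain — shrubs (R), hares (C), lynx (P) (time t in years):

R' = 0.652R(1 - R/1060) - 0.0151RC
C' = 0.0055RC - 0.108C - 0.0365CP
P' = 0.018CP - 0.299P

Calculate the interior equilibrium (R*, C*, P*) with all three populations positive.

From dP/dt = 0: 0.018C* = 0.299, so C* = 16.6.
From dR/dt = 0: 0.652(1 - R*/1060) = 0.0151·16.6, giving R* = 1060·(1 - 0.385) = 652.
From dC/dt = 0: 0.0055·652 - 0.108 = 0.0365P*, so P* = 3.48/0.0365 = 95.3.

R* ≈ 652, C* ≈ 16.6, P* ≈ 95.3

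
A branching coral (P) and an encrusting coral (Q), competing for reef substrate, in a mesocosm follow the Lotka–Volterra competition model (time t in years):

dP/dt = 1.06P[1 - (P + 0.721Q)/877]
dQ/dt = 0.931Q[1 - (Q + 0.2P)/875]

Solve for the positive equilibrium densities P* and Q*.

Setting both brackets to zero gives the nullclines P + 0.721Q = 877 and 0.2P + Q = 875.
Substituting Q = 875 - 0.2P into the first: P(1 - 0.721·0.2) = 877 - 0.721·875.
So P* = 246/0.856 = 288, and then Q* = 875 - 0.2·288 = 817.

P* ≈ 288, Q* ≈ 817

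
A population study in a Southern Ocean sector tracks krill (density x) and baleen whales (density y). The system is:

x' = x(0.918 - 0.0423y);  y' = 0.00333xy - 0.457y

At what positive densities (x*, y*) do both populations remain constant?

Set dy/dt = 0 with y > 0: 0.00333x - 0.457 = 0, so x* = 0.457/0.00333 = 137.
Set dx/dt = 0 with x > 0: 0.918 - 0.0423y = 0, so y* = 0.918/0.0423 = 21.7.

x* ≈ 137, y* ≈ 21.7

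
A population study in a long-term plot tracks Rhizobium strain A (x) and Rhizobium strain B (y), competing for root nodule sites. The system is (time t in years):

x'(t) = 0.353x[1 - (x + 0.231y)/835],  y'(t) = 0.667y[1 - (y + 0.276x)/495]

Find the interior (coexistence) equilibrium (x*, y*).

x* ≈ 770, y* ≈ 283

Setting both brackets to zero gives the nullclines x + 0.231y = 835 and 0.276x + y = 495.
Substituting y = 495 - 0.276x into the first: x(1 - 0.231·0.276) = 835 - 0.231·495.
So x* = 721/0.936 = 770, and then y* = 495 - 0.276·770 = 283.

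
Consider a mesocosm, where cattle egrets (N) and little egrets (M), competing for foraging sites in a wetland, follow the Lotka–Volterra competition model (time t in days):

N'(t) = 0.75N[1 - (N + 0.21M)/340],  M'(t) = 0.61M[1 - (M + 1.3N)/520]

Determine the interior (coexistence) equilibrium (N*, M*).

N* ≈ 317, M* ≈ 107

Setting both brackets to zero gives the nullclines N + 0.21M = 340 and 1.3N + M = 520.
Substituting M = 520 - 1.3N into the first: N(1 - 0.21·1.3) = 340 - 0.21·520.
So N* = 231/0.727 = 317, and then M* = 520 - 1.3·317 = 107.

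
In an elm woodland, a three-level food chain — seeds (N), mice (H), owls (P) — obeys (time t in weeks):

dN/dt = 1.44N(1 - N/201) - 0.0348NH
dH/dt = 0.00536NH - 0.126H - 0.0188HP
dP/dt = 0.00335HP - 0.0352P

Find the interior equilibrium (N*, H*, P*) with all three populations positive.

N* ≈ 150, H* ≈ 10.5, P* ≈ 36.1

From dP/dt = 0: 0.00335H* = 0.0352, so H* = 10.5.
From dN/dt = 0: 1.44(1 - N*/201) = 0.0348·10.5, giving N* = 201·(1 - 0.254) = 150.
From dH/dt = 0: 0.00536·150 - 0.126 = 0.0188P*, so P* = 0.678/0.0188 = 36.1.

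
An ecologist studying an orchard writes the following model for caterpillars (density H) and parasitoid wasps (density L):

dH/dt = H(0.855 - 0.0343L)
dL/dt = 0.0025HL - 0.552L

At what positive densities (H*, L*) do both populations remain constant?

Set dL/dt = 0 with L > 0: 0.0025H - 0.552 = 0, so H* = 0.552/0.0025 = 221.
Set dH/dt = 0 with H > 0: 0.855 - 0.0343L = 0, so L* = 0.855/0.0343 = 24.9.

H* ≈ 221, L* ≈ 24.9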